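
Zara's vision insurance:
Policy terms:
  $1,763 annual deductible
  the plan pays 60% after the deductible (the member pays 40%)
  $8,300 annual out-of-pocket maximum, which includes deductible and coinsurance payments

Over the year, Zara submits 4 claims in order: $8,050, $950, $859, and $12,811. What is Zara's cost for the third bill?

$343.60

Claim 1 — $8,050: $1,763 to deductible, leaving $6,287; 40% of $6,287 = $2,514.80. Cost to member: $4,277.80. OOP to date $4,277.80.
Claim 2 — $950: deductible met; 40% of $950 = $380. Member owes $380 (running OOP $4,657.80).
Claim 3 — $859: deductible met; 40% of $859 = $343.60. Member pays $343.60; OOP now $5,001.40.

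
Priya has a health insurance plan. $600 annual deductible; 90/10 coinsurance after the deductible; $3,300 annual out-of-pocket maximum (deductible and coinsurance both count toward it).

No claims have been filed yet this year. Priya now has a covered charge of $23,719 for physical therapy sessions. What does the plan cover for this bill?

The full $600 deductible is still open; $600 of this bill applies to it.
After the $600 deductible portion, $23,719 − $600 = $23,119 is subject to coinsurance.
Patient's 10% share of $23,119 is $2,311.90.
Patient responsibility before any cap: $600 + $2,311.90 = $2,911.90.
Total out-of-pocket so far would be $0 + $2,911.90 = $2,911.90, below the $3,300 cap — no reduction.
Insurer pays the balance: $23,719 − $2,911.90 = $20,807.10.

$20,807.10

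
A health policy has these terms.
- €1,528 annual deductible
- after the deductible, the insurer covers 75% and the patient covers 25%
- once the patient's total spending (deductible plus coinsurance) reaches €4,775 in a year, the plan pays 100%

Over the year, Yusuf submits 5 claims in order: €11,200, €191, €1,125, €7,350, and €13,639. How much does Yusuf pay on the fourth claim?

#1 (€11,200): deductible takes €1,528, €9,672 remains; patient's 25% is €2,418. Cost to patient: €3,946. OOP to date €3,946.
#2 (€191): deductible already satisfied, so patient's share is 25% × €191 = €47.75. Patient pays €47.75; OOP now €3,993.75.
#3 (€1,125): deductible met; 25% of €1,125 = €281.25. Patient pays €281.25; OOP now €4,275.
#4 (€7,350): 25% coinsurance on €7,350 = €1,837.50. Adding that to €4,275 gives €6,112.50, past the €4,775 cap; patient pays only €4,775 − €4,275 = €500.

€500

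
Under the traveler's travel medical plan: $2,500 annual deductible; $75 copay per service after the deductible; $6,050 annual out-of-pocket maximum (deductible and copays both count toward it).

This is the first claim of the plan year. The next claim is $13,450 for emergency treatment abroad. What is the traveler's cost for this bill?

$2,575

The full $2,500 deductible is still open; $2,500 of this bill applies to it.
That leaves $13,450 − $2,500 = $10,950 for the copay.
Copay on this service: $75.
So the traveler owes $2,500 + $75 = $2,575 before any cap.
Cumulative spending $0 + $2,575 = $2,575 stays under the $6,050 maximum.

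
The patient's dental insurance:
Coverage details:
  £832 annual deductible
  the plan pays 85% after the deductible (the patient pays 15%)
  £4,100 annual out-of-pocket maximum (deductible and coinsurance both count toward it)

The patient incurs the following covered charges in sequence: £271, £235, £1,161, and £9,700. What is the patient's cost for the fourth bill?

£1,455

#1 (£271): all of it applies to the deductible. Patient owes £271 (running OOP £271).
#2 (£235): entire amount goes to the deductible. Patient owes £235 (running OOP £506).
#3 (£1,161): £326 finishes the deductible; £835 goes to coinsurance; patient's 15% is £125.25. Cost to patient: £451.25. OOP to date £957.25.
#4 (£9,700): 15% coinsurance on £9,700 = £1,455. Patient pays £1,455; OOP now £2,412.25.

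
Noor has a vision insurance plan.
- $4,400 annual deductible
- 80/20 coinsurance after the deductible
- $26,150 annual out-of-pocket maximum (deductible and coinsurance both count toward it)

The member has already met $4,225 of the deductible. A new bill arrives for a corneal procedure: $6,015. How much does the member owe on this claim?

Remaining deductible: $4,400 − $4,225 = $175.
That leaves $6,015 − $175 = $5,840 for coinsurance.
Member's 20% share of $5,840 is $1,168.
Member responsibility before any cap: $175 + $1,168 = $1,343.
Year-to-date out-of-pocket becomes $4,225 + $1,343 = $5,568, still under the $26,150 maximum, so no cap applies.

$1,343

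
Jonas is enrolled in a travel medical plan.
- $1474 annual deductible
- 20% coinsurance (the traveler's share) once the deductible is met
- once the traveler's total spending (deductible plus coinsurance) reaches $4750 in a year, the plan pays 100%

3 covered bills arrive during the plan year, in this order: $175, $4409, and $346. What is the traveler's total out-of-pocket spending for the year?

Claim 1 ($175): entire amount goes to the deductible. Traveler pays $175; OOP now $175.
Claim 2 ($4409): $1299 to deductible, leaving $3110; coinsurance $3110 × 20% = $622. Traveler owes $1921 (running OOP $2096).
Claim 3 ($346): deductible met; 20% of $346 = $69.20. Traveler owes $69.20 (running OOP $2165.20).
Summing the traveler's payments: $175 + $1921 + $69.20 = $2165.20.

$2165.20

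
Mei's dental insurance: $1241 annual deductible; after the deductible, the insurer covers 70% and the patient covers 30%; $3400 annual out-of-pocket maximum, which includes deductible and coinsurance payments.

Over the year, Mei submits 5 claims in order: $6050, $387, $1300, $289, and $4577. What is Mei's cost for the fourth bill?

#1 ($6050): deductible takes $1241, $4809 remains; patient's 30% is $1442.70. Cost to patient: $2683.70. OOP to date $2683.70.
#2 ($387): deductible already satisfied, so patient's share is 30% × $387 = $116.10. Patient owes $116.10 (running OOP $2799.80).
#3 ($1300): 30% coinsurance on $1300 = $390. Cost to patient: $390. OOP to date $3189.80.
#4 ($289): 30% coinsurance on $289 = $86.70. Patient owes $86.70 (running OOP $3276.50).

$86.70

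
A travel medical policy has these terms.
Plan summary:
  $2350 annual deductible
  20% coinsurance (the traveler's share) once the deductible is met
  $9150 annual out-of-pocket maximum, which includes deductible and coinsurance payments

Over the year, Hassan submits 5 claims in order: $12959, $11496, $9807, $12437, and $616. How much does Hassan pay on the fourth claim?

Claim 1 — $12959: deductible takes $2350, $10609 remains; 20% of $10609 = $2121.80. Traveler owes $4471.80 (running OOP $4471.80).
Claim 2 — $11496: 20% coinsurance on $11496 = $2299.20. Traveler pays $2299.20; OOP now $6771.
Claim 3 — $9807: deductible met; 20% of $9807 = $1961.40. Cost to traveler: $1961.40. OOP to date $8732.40.
Claim 4 — $12437: 20% coinsurance on $12437 = $2487.40. OOP would hit $11219.80 > $9150, so the cap limits the traveler to $9150 − $8732.40 = $417.60.

$417.60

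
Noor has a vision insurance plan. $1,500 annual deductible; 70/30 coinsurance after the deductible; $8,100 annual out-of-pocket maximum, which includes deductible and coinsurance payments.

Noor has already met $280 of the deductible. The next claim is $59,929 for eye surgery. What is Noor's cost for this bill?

Remaining deductible: $1,500 − $280 = $1,220.
The remaining $58,709 (= $59,929 − $1,220) moves to coinsurance.
Member's 30% share of $58,709 is $17,612.70.
That puts the member's cost at $1,220 + $17,612.70 = $18,832.70 before any cap.
Year-to-date out-of-pocket would reach $280 + $18,832.70 = $19,112.70, above the $8,100 maximum, so the member pays only $8,100 − $280 = $7,820.

$7,820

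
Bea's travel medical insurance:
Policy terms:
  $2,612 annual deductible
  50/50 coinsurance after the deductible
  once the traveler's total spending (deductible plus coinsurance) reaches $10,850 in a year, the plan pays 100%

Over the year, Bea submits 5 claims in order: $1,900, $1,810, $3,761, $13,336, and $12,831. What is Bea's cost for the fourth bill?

$5,808.50

Claim 1 ($1,900): fully absorbed by the deductible. Traveler pays $1,900; OOP now $1,900.
Claim 2 ($1,810): $712 finishes the deductible; $1,098 goes to coinsurance; traveler's 50% is $549. Cost to traveler: $1,261. OOP to date $3,161.
Claim 3 ($3,761): deductible met; 50% of $3,761 = $1,880.50. Cost to traveler: $1,880.50. OOP to date $5,041.50.
Claim 4 ($13,336): deductible already satisfied, so traveler's share is 50% × $13,336 = $6,668. Adding that to $5,041.50 gives $11,709.50, past the $10,850 cap; traveler pays only $10,850 − $5,041.50 = $5,808.50.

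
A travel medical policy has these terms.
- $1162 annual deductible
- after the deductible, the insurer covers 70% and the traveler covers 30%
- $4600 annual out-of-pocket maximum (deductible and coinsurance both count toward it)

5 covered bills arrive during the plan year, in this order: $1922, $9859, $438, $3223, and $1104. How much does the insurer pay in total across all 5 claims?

$11946

Bill 1, $1922: $1162 to deductible, leaving $760; 30% of $760 = $228. Traveler owes $1390 (running OOP $1390). Insurer: $1922 − $1390 = $532.
Bill 2, $9859: deductible met; 30% of $9859 = $2957.70. Traveler pays $2957.70; OOP now $4347.70. Insurer: $9859 − $2957.70 = $6901.30.
Bill 3, $438: deductible met; 30% of $438 = $131.40. Cost to traveler: $131.40. OOP to date $4479.10. Insurer: $438 − $131.40 = $306.60.
Bill 4, $3223: deductible already satisfied, so traveler's share is 30% × $3223 = $966.90. Adding that to $4479.10 gives $5446, past the $4600 cap; traveler pays only $4600 − $4479.10 = $120.90. Insurer: $3223 − $120.90 = $3102.10.
Bill 5, $1104: 30% coinsurance on $1104 = $331.20. OOP would hit $4931.20 > $4600, so the cap limits the traveler to $4600 − $4600 = $0. Insurer: $1104 − $0 = $1104.
Insurer total = bills − traveler's total = $16546 − $4600 = $11946.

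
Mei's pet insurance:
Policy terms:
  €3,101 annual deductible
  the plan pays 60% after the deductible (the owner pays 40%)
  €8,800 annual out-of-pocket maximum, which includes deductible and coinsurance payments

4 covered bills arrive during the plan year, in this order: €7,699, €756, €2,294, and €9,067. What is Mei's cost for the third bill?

Claim 1 — €7,699: €3,101 finishes the deductible; €4,598 goes to coinsurance; coinsurance €4,598 × 40% = €1,839.20. Cost to owner: €4,940.20. OOP to date €4,940.20.
Claim 2 — €756: 40% coinsurance on €756 = €302.40. Owner owes €302.40 (running OOP €5,242.60).
Claim 3 — €2,294: 40% coinsurance on €2,294 = €917.60. Owner pays €917.60; OOP now €6,160.20.

€917.60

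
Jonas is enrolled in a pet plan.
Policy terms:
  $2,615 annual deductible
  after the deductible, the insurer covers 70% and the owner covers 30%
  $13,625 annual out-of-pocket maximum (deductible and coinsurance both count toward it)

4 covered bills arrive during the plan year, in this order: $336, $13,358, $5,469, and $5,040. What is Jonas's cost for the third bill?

$1,640.70

#1 ($336): entire amount goes to the deductible. Owner pays $336; OOP now $336.
#2 ($13,358): $2,279 to deductible, leaving $11,079; coinsurance $11,079 × 30% = $3,323.70. Cost to owner: $5,602.70. OOP to date $5,938.70.
#3 ($5,469): deductible met; 30% of $5,469 = $1,640.70. Owner pays $1,640.70; OOP now $7,579.40.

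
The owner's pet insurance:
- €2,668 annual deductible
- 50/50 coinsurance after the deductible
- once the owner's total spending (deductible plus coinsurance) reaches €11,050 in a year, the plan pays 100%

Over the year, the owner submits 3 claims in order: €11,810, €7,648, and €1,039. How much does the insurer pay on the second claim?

#1 (€11,810): €2,668 to deductible, leaving €9,142; coinsurance €9,142 × 50% = €4,571. Owner owes €7,239 (running OOP €7,239). Plan pays €11,810 − €7,239 = €4,571.
#2 (€7,648): deductible already satisfied, so owner's share is 50% × €7,648 = €3,824. That would push OOP to €11,063, over the €11,050 cap, so owner pays €11,050 − €7,239 = €3,811. Insurer: €7,648 − €3,811 = €3,837.

€3,837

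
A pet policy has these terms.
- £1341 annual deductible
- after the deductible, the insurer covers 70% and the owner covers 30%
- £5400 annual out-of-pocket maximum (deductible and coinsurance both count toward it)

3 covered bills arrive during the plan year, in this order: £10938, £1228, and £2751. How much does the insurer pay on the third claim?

£1939.50

Claim 1 — £10938: £1341 finishes the deductible; £9597 goes to coinsurance; owner's 30% is £2879.10. Owner owes £4220.10 (running OOP £4220.10). Insurer: £10938 − £4220.10 = £6717.90.
Claim 2 — £1228: deductible already satisfied, so owner's share is 30% × £1228 = £368.40. Owner pays £368.40; OOP now £4588.50. Insurer: £1228 − £368.40 = £859.60.
Claim 3 — £2751: 30% coinsurance on £2751 = £825.30. OOP would hit £5413.80 > £5400, so the cap limits the owner to £5400 − £4588.50 = £811.50. Plan pays £2751 − £811.50 = £1939.50.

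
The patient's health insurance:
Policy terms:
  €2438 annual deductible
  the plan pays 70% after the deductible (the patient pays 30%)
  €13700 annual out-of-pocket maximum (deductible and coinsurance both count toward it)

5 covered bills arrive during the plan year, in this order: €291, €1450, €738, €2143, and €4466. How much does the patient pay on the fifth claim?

Bill 1, €291: fully absorbed by the deductible. Cost to patient: €291. OOP to date €291.
Bill 2, €1450: fully absorbed by the deductible. Patient owes €1450 (running OOP €1741).
Bill 3, €738: deductible takes €697, €41 remains; 30% of €41 = €12.30. Patient pays €709.30; OOP now €2450.30.
Bill 4, €2143: deductible already satisfied, so patient's share is 30% × €2143 = €642.90. Patient pays €642.90; OOP now €3093.20.
Bill 5, €4466: deductible met; 30% of €4466 = €1339.80. Patient owes €1339.80 (running OOP €4433).

€1339.80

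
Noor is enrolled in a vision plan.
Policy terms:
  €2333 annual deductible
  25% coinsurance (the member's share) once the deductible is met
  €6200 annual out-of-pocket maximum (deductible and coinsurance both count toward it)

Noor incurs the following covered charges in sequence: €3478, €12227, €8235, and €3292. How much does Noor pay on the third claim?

€524

Claim 1 (€3478): deductible takes €2333, €1145 remains; member's 25% is €286.25. Cost to member: €2619.25. OOP to date €2619.25.
Claim 2 (€12227): 25% coinsurance on €12227 = €3056.75. Member owes €3056.75 (running OOP €5676).
Claim 3 (€8235): 25% coinsurance on €8235 = €2058.75. OOP would hit €7734.75 > €6200, so the cap limits the member to €6200 − €5676 = €524.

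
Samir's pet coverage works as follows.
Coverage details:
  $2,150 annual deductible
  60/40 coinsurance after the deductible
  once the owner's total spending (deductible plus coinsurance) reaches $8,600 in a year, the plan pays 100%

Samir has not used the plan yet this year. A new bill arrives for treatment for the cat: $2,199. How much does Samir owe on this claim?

$2,169.60

The full $2,150 deductible is still open; $2,150 of this bill applies to it.
After the $2,150 deductible portion, $2,199 − $2,150 = $49 is subject to coinsurance.
Coinsurance: $49 × 40% = $19.60.
So the owner owes $2,150 + $19.60 = $2,169.60 before any cap.
Cumulative spending $0 + $2,169.60 = $2,169.60 stays under the $8,600 maximum.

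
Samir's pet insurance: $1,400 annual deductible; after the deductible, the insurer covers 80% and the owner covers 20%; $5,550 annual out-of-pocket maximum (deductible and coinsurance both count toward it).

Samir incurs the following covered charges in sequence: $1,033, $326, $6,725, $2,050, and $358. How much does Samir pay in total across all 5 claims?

$3,218.40

Claim 1 — $1,033: fully absorbed by the deductible. Owner owes $1,033 (running OOP $1,033).
Claim 2 — $326: entire amount goes to the deductible. Owner owes $326 (running OOP $1,359).
Claim 3 — $6,725: $41 finishes the deductible; $6,684 goes to coinsurance; 20% of $6,684 = $1,336.80. Cost to owner: $1,377.80. OOP to date $2,736.80.
Claim 4 — $2,050: deductible met; 20% of $2,050 = $410. Owner pays $410; OOP now $3,146.80.
Claim 5 — $358: 20% coinsurance on $358 = $71.60. Owner pays $71.60; OOP now $3,218.40.
Total paid by the owner: $1,033 + $326 + $1,377.80 + $410 + $71.60 = $3,218.40.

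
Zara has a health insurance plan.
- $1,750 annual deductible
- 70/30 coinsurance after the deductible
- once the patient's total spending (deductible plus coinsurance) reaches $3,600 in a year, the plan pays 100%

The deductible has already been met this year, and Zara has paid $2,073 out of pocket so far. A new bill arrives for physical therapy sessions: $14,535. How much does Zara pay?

With the deductible met, the entire $14,535 is subject to coinsurance.
Patient's 30% share of $14,535 is $4,360.50.
Year-to-date out-of-pocket would reach $2,073 + $4,360.50 = $6,433.50, above the $3,600 maximum, so the patient pays only $3,600 − $2,073 = $1,527.

$1,527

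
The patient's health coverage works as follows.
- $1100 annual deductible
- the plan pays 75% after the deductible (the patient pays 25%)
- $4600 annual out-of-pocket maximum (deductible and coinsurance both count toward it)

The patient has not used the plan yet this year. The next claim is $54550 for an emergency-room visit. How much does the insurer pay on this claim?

Nothing has been paid toward the $1100 deductible, so the first $1100 of this charge is applied there.
The remaining $53450 (= $54550 − $1100) moves to coinsurance.
25% of $53450 = $13362.50 falls to the patient.
So the patient owes $1100 + $13362.50 = $14462.50 before any cap.
Adding $14462.50 to the $0 already spent would give $14462.50, which exceeds the $4600 cap; the patient pays just $4600 − $0 = $4600.
The insurer covers the remainder: $54550 − $4600 = $49950.

$49950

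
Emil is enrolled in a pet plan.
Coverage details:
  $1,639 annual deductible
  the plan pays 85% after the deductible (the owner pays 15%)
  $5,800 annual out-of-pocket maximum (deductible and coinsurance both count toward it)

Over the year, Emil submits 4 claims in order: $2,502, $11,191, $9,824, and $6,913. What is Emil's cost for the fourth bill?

$879.30

#1 ($2,502): $1,639 finishes the deductible; $863 goes to coinsurance; 15% of $863 = $129.45. Owner owes $1,768.45 (running OOP $1,768.45).
#2 ($11,191): deductible already satisfied, so owner's share is 15% × $11,191 = $1,678.65. Owner owes $1,678.65 (running OOP $3,447.10).
#3 ($9,824): deductible met; 15% of $9,824 = $1,473.60. Owner owes $1,473.60 (running OOP $4,920.70).
#4 ($6,913): deductible met; 15% of $6,913 = $1,036.95. Adding that to $4,920.70 gives $5,957.65, past the $5,800 cap; owner pays only $5,800 − $4,920.70 = $879.30.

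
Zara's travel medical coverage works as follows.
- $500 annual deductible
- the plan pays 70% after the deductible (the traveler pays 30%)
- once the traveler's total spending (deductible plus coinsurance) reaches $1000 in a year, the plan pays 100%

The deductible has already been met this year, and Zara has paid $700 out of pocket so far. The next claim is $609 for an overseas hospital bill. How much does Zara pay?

With the deductible met, the entire $609 is subject to coinsurance.
30% of $609 = $182.70 falls to the traveler.
Cumulative spending $700 + $182.70 = $882.70 stays under the $1000 maximum.

$182.70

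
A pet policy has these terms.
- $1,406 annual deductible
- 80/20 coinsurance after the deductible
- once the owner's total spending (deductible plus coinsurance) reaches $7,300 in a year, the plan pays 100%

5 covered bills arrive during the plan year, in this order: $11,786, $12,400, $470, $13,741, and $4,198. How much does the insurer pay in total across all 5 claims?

$35,295

Claim 1 — $11,786: $1,406 to deductible, leaving $10,380; owner's 20% is $2,076. Cost to owner: $3,482. OOP to date $3,482. Plan pays $11,786 − $3,482 = $8,304.
Claim 2 — $12,400: 20% coinsurance on $12,400 = $2,480. Cost to owner: $2,480. OOP to date $5,962. Insurer: $12,400 − $2,480 = $9,920.
Claim 3 — $470: deductible already satisfied, so owner's share is 20% × $470 = $94. Owner pays $94; OOP now $6,056. Insurer: $470 − $94 = $376.
Claim 4 — $13,741: 20% coinsurance on $13,741 = $2,748.20. OOP would hit $8,804.20 > $7,300, so the cap limits the owner to $7,300 − $6,056 = $1,244. Plan pays $13,741 − $1,244 = $12,497.
Claim 5 — $4,198: deductible already satisfied, so owner's share is 20% × $4,198 = $839.60. That would push OOP to $8,139.60, over the $7,300 cap, so owner pays $7,300 − $7,300 = $0. Plan pays $4,198 − $0 = $4,198.
Insurer total: $8,304 + $9,920 + $376 + $12,497 + $4,198 = $35,295.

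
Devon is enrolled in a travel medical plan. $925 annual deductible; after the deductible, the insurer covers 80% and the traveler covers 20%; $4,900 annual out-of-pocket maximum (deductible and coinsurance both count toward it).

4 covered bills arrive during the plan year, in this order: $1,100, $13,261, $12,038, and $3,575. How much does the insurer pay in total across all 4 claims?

$25,074

Claim 1 — $1,100: $925 to deductible, leaving $175; 20% of $175 = $35. Cost to traveler: $960. OOP to date $960. Insurer: $1,100 − $960 = $140.
Claim 2 — $13,261: 20% coinsurance on $13,261 = $2,652.20. Cost to traveler: $2,652.20. OOP to date $3,612.20. Plan pays $13,261 − $2,652.20 = $10,608.80.
Claim 3 — $12,038: deductible already satisfied, so traveler's share is 20% × $12,038 = $2,407.60. Adding that to $3,612.20 gives $6,019.80, past the $4,900 cap; traveler pays only $4,900 − $3,612.20 = $1,287.80. Insurer: $12,038 − $1,287.80 = $10,750.20.
Claim 4 — $3,575: 20% coinsurance on $3,575 = $715. That would push OOP to $5,615, over the $4,900 cap, so traveler pays $4,900 − $4,900 = $0. Plan pays $3,575 − $0 = $3,575.
Insurer total: $140 + $10,608.80 + $10,750.20 + $3,575 = $25,074.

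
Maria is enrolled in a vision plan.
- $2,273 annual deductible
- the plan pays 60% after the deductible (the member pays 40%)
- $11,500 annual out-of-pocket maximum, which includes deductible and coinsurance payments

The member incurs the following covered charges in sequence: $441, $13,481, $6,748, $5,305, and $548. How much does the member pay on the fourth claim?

#1 ($441): entire amount goes to the deductible. Cost to member: $441. OOP to date $441.
#2 ($13,481): deductible takes $1,832, $11,649 remains; coinsurance $11,649 × 40% = $4,659.60. Member pays $6,491.60; OOP now $6,932.60.
#3 ($6,748): deductible already satisfied, so member's share is 40% × $6,748 = $2,699.20. Member pays $2,699.20; OOP now $9,631.80.
#4 ($5,305): deductible met; 40% of $5,305 = $2,122. OOP would hit $11,753.80 > $11,500, so the cap limits the member to $11,500 − $9,631.80 = $1,868.20.

$1,868.20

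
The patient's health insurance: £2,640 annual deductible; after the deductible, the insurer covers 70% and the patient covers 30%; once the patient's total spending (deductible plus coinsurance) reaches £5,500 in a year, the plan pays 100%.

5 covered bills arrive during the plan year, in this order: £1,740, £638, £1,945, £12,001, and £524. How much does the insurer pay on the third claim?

Claim 1 (£1,740): fully absorbed by the deductible. Patient owes £1,740 (running OOP £1,740). Plan pays £1,740 − £1,740 = £0.
Claim 2 (£638): fully absorbed by the deductible. Cost to patient: £638. OOP to date £2,378. Plan pays £638 − £638 = £0.
Claim 3 (£1,945): deductible takes £262, £1,683 remains; patient's 30% is £504.90. Patient owes £766.90 (running OOP £3,144.90). Plan pays £1,945 − £766.90 = £1,178.10.

£1,178.10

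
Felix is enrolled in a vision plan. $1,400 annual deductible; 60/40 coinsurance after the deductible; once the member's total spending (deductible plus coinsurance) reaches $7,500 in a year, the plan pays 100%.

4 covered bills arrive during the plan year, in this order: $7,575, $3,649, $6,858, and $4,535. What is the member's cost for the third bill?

$2,170.40

Bill 1, $7,575: $1,400 finishes the deductible; $6,175 goes to coinsurance; member's 40% is $2,470. Member owes $3,870 (running OOP $3,870).
Bill 2, $3,649: deductible met; 40% of $3,649 = $1,459.60. Member pays $1,459.60; OOP now $5,329.60.
Bill 3, $6,858: deductible met; 40% of $6,858 = $2,743.20. OOP would hit $8,072.80 > $7,500, so the cap limits the member to $7,500 − $5,329.60 = $2,170.40.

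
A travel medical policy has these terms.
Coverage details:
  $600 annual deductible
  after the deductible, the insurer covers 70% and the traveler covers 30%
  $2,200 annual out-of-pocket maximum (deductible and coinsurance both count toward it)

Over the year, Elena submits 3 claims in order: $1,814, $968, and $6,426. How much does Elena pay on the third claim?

$945.40

Claim 1 ($1,814): $600 to deductible, leaving $1,214; 30% of $1,214 = $364.20. Cost to traveler: $964.20. OOP to date $964.20.
Claim 2 ($968): 30% coinsurance on $968 = $290.40. Traveler pays $290.40; OOP now $1,254.60.
Claim 3 ($6,426): deductible met; 30% of $6,426 = $1,927.80. Adding that to $1,254.60 gives $3,182.40, past the $2,200 cap; traveler pays only $2,200 − $1,254.60 = $945.40.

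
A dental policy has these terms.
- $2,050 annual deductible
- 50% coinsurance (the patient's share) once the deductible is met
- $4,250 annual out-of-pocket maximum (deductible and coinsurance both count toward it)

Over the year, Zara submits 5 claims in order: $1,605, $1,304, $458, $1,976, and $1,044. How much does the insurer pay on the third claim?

$229

#1 ($1,605): all of it applies to the deductible. Patient pays $1,605; OOP now $1,605. Insurer: $1,605 − $1,605 = $0.
#2 ($1,304): $445 to deductible, leaving $859; 50% of $859 = $429.50. Cost to patient: $874.50. OOP to date $2,479.50. Plan pays $1,304 − $874.50 = $429.50.
#3 ($458): deductible already satisfied, so patient's share is 50% × $458 = $229. Cost to patient: $229. OOP to date $2,708.50. Plan pays $458 − $229 = $229.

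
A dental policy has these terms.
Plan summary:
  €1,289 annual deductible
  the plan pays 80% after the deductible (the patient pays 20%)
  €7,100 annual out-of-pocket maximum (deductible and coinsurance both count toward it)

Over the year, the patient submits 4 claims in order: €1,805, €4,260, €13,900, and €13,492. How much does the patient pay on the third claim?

€2,780

Claim 1 — €1,805: deductible takes €1,289, €516 remains; patient's 20% is €103.20. Patient owes €1,392.20 (running OOP €1,392.20).
Claim 2 — €4,260: deductible already satisfied, so patient's share is 20% × €4,260 = €852. Patient owes €852 (running OOP €2,244.20).
Claim 3 — €13,900: 20% coinsurance on €13,900 = €2,780. Patient owes €2,780 (running OOP €5,024.20).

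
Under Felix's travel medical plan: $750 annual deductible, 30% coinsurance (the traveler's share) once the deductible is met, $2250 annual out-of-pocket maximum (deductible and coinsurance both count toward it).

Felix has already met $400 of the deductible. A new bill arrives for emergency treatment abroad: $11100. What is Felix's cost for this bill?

$400 of the $750 deductible is already met, leaving $350.
After the $350 deductible portion, $11100 − $350 = $10750 is subject to coinsurance.
Traveler's 30% share of $10750 is $3225.
So the traveler owes $350 + $3225 = $3575 before any cap.
Year-to-date out-of-pocket would reach $400 + $3575 = $3975, above the $2250 maximum, so the traveler pays only $2250 − $400 = $1850.

$1850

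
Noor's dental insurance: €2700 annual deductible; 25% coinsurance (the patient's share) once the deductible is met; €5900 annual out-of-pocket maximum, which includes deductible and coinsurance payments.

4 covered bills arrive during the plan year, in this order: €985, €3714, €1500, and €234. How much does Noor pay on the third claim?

Claim 1 (€985): all of it applies to the deductible. Patient owes €985 (running OOP €985).
Claim 2 (€3714): €1715 finishes the deductible; €1999 goes to coinsurance; patient's 25% is €499.75. Patient owes €2214.75 (running OOP €3199.75).
Claim 3 (€1500): deductible met; 25% of €1500 = €375. Patient owes €375 (running OOP €3574.75).

€375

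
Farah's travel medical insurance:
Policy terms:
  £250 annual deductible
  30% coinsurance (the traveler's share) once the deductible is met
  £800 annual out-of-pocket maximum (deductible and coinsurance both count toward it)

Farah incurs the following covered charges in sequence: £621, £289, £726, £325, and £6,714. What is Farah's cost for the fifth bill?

£36.70

Claim 1 (£621): £250 finishes the deductible; £371 goes to coinsurance; 30% of £371 = £111.30. Cost to traveler: £361.30. OOP to date £361.30.
Claim 2 (£289): 30% coinsurance on £289 = £86.70. Cost to traveler: £86.70. OOP to date £448.
Claim 3 (£726): 30% coinsurance on £726 = £217.80. Traveler owes £217.80 (running OOP £665.80).
Claim 4 (£325): 30% coinsurance on £325 = £97.50. Traveler owes £97.50 (running OOP £763.30).
Claim 5 (£6,714): 30% coinsurance on £6,714 = £2,014.20. OOP would hit £2,777.50 > £800, so the cap limits the traveler to £800 − £763.30 = £36.70.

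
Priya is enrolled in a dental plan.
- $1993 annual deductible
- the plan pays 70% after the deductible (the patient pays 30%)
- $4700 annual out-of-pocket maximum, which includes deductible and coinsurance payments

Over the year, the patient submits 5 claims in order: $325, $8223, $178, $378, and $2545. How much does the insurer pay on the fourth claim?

$264.60

#1 ($325): entire amount goes to the deductible. Patient pays $325; OOP now $325. Insurer: $325 − $325 = $0.
#2 ($8223): $1668 finishes the deductible; $6555 goes to coinsurance; 30% of $6555 = $1966.50. Patient pays $3634.50; OOP now $3959.50. Plan pays $8223 − $3634.50 = $4588.50.
#3 ($178): deductible met; 30% of $178 = $53.40. Patient pays $53.40; OOP now $4012.90. Plan pays $178 − $53.40 = $124.60.
#4 ($378): 30% coinsurance on $378 = $113.40. Patient owes $113.40 (running OOP $4126.30). Plan pays $378 − $113.40 = $264.60.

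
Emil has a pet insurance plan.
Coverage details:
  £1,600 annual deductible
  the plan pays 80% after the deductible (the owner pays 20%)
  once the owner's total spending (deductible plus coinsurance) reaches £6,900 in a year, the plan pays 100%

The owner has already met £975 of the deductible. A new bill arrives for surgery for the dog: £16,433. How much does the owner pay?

£3,786.60

Deductible still to meet: £1,600 − £975 = £625.
That leaves £16,433 − £625 = £15,808 for coinsurance.
Coinsurance: £15,808 × 20% = £3,161.60.
So the owner owes £625 + £3,161.60 = £3,786.60 before any cap.
Total out-of-pocket so far would be £975 + £3,786.60 = £4,761.60, below the £6,900 cap — no reduction.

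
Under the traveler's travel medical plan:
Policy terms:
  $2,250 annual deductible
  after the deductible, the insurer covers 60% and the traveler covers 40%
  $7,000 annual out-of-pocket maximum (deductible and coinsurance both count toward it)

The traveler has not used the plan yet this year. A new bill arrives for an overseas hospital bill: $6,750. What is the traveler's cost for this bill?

$4,050

The full $2,250 deductible is still open; $2,250 of this bill applies to it.
That leaves $6,750 − $2,250 = $4,500 for coinsurance.
Traveler's 40% share of $4,500 is $1,800.
So the traveler owes $2,250 + $1,800 = $4,050 before any cap.
Year-to-date out-of-pocket becomes $0 + $4,050 = $4,050, still under the $7,000 maximum, so no cap applies.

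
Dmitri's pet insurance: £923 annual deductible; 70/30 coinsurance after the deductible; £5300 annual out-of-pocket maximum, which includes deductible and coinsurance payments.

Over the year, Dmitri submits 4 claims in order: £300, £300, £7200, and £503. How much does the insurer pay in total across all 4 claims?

#1 (£300): all of it applies to the deductible. Owner owes £300 (running OOP £300). Insurer: £300 − £300 = £0.
#2 (£300): entire amount goes to the deductible. Owner pays £300; OOP now £600. Plan pays £300 − £300 = £0.
#3 (£7200): deductible takes £323, £6877 remains; owner's 30% is £2063.10. Owner pays £2386.10; OOP now £2986.10. Insurer: £7200 − £2386.10 = £4813.90.
#4 (£503): deductible met; 30% of £503 = £150.90. Owner pays £150.90; OOP now £3137. Plan pays £503 − £150.90 = £352.10.
Insurer total = bills − owner's total = £8303 − £3137 = £5166.

£5166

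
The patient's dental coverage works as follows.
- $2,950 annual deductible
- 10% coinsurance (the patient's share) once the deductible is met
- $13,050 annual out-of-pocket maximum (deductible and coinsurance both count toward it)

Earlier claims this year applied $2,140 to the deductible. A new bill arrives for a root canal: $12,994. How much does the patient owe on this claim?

Deductible still to meet: $2,950 − $2,140 = $810.
The remaining $12,184 (= $12,994 − $810) moves to coinsurance.
Patient's 10% share of $12,184 is $1,218.40.
That puts the patient's cost at $810 + $1,218.40 = $2,028.40 before any cap.
Total out-of-pocket so far would be $2,140 + $2,028.40 = $4,168.40, below the $13,050 cap — no reduction.

$2,028.40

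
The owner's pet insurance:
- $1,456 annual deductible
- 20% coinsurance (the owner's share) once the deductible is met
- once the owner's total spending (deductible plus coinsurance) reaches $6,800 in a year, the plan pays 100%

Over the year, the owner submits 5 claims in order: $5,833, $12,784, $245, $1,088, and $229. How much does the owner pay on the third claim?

$49

Bill 1, $5,833: $1,456 finishes the deductible; $4,377 goes to coinsurance; 20% of $4,377 = $875.40. Owner pays $2,331.40; OOP now $2,331.40.
Bill 2, $12,784: deductible met; 20% of $12,784 = $2,556.80. Cost to owner: $2,556.80. OOP to date $4,888.20.
Bill 3, $245: deductible met; 20% of $245 = $49. Cost to owner: $49. OOP to date $4,937.20.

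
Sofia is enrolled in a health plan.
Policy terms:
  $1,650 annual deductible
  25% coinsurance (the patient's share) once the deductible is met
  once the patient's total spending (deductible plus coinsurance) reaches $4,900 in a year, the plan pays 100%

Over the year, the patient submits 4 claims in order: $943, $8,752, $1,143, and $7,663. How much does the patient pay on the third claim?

$285.75

Bill 1, $943: all of it applies to the deductible. Patient owes $943 (running OOP $943).
Bill 2, $8,752: $707 finishes the deductible; $8,045 goes to coinsurance; patient's 25% is $2,011.25. Patient pays $2,718.25; OOP now $3,661.25.
Bill 3, $1,143: deductible met; 25% of $1,143 = $285.75. Cost to patient: $285.75. OOP to date $3,947.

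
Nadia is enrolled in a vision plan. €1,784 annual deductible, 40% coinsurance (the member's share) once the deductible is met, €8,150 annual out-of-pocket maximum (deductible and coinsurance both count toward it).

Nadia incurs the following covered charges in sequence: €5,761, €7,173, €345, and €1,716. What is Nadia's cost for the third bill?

#1 (€5,761): €1,784 to deductible, leaving €3,977; 40% of €3,977 = €1,590.80. Member owes €3,374.80 (running OOP €3,374.80).
#2 (€7,173): deductible already satisfied, so member's share is 40% × €7,173 = €2,869.20. Member owes €2,869.20 (running OOP €6,244).
#3 (€345): deductible already satisfied, so member's share is 40% × €345 = €138. Member owes €138 (running OOP €6,382).

€138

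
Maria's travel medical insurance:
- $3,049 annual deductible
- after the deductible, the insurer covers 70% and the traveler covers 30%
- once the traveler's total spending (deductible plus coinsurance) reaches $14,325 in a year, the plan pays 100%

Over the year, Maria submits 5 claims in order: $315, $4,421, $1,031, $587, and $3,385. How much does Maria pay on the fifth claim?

$1,015.50

Bill 1, $315: all of it applies to the deductible. Traveler pays $315; OOP now $315.
Bill 2, $4,421: $2,734 finishes the deductible; $1,687 goes to coinsurance; 30% of $1,687 = $506.10. Traveler pays $3,240.10; OOP now $3,555.10.
Bill 3, $1,031: deductible met; 30% of $1,031 = $309.30. Traveler owes $309.30 (running OOP $3,864.40).
Bill 4, $587: deductible met; 30% of $587 = $176.10. Cost to traveler: $176.10. OOP to date $4,040.50.
Bill 5, $3,385: deductible already satisfied, so traveler's share is 30% × $3,385 = $1,015.50. Cost to traveler: $1,015.50. OOP to date $5,056.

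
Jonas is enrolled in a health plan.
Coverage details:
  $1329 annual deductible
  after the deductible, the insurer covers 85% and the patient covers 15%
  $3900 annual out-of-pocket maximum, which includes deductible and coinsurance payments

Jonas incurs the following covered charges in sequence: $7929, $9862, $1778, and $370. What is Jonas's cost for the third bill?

Claim 1 ($7929): $1329 to deductible, leaving $6600; coinsurance $6600 × 15% = $990. Patient owes $2319 (running OOP $2319).
Claim 2 ($9862): 15% coinsurance on $9862 = $1479.30. Patient pays $1479.30; OOP now $3798.30.
Claim 3 ($1778): deductible already satisfied, so patient's share is 15% × $1778 = $266.70. Adding that to $3798.30 gives $4065, past the $3900 cap; patient pays only $3900 − $3798.30 = $101.70.

$101.70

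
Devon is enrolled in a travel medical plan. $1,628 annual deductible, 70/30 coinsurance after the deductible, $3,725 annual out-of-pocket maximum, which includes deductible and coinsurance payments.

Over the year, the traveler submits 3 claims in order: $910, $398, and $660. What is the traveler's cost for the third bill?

Claim 1 — $910: entire amount goes to the deductible. Traveler pays $910; OOP now $910.
Claim 2 — $398: entire amount goes to the deductible. Traveler owes $398 (running OOP $1,308).
Claim 3 — $660: $320 to deductible, leaving $340; coinsurance $340 × 30% = $102. Traveler pays $422; OOP now $1,730.

$422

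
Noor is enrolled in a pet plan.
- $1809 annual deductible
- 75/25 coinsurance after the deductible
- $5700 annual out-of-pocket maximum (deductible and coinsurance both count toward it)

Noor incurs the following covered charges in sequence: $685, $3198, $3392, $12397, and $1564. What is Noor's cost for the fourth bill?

$2524.50

Bill 1, $685: fully absorbed by the deductible. Owner owes $685 (running OOP $685).
Bill 2, $3198: deductible takes $1124, $2074 remains; 25% of $2074 = $518.50. Owner pays $1642.50; OOP now $2327.50.
Bill 3, $3392: deductible met; 25% of $3392 = $848. Owner owes $848 (running OOP $3175.50).
Bill 4, $12397: deductible already satisfied, so owner's share is 25% × $12397 = $3099.25. Adding that to $3175.50 gives $6274.75, past the $5700 cap; owner pays only $5700 − $3175.50 = $2524.50.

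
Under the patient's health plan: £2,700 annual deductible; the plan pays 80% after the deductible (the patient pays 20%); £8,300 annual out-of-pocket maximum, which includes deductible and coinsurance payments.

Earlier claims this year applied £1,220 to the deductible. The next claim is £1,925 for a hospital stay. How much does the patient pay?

Remaining deductible: £2,700 − £1,220 = £1,480.
That leaves £1,925 − £1,480 = £445 for coinsurance.
Patient's 20% share of £445 is £89.
Patient responsibility before any cap: £1,480 + £89 = £1,569.
Cumulative spending £1,220 + £1,569 = £2,789 stays under the £8,300 maximum.

£1,569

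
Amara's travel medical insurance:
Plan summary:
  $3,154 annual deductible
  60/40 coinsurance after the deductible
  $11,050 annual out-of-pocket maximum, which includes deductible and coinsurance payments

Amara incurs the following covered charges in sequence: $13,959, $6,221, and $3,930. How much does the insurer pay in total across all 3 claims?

$13,060

Claim 1 ($13,959): $3,154 finishes the deductible; $10,805 goes to coinsurance; coinsurance $10,805 × 40% = $4,322. Cost to traveler: $7,476. OOP to date $7,476. Insurer: $13,959 − $7,476 = $6,483.
Claim 2 ($6,221): 40% coinsurance on $6,221 = $2,488.40. Cost to traveler: $2,488.40. OOP to date $9,964.40. Plan pays $6,221 − $2,488.40 = $3,732.60.
Claim 3 ($3,930): deductible already satisfied, so traveler's share is 40% × $3,930 = $1,572. Adding that to $9,964.40 gives $11,536.40, past the $11,050 cap; traveler pays only $11,050 − $9,964.40 = $1,085.60. Plan pays $3,930 − $1,085.60 = $2,844.40.
Insurer total: $6,483 + $3,732.60 + $2,844.40 = $13,060.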